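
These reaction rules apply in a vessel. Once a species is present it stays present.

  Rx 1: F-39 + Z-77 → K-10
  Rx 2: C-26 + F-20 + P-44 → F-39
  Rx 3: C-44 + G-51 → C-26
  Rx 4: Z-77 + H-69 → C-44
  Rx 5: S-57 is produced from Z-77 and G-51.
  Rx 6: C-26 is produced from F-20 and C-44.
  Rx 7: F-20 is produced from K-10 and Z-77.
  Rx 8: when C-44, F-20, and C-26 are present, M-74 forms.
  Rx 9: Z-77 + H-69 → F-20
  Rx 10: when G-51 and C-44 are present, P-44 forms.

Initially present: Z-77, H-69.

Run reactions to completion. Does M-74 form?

Yes

Z-77 and H-69 present → C-44 forms (Rx 4).
Z-77 and H-69 present → F-20 forms (Rx 9).
F-20 and C-44 present → C-26 forms (Rx 6).
C-44, F-20, and C-26 present → M-74 forms (Rx 8).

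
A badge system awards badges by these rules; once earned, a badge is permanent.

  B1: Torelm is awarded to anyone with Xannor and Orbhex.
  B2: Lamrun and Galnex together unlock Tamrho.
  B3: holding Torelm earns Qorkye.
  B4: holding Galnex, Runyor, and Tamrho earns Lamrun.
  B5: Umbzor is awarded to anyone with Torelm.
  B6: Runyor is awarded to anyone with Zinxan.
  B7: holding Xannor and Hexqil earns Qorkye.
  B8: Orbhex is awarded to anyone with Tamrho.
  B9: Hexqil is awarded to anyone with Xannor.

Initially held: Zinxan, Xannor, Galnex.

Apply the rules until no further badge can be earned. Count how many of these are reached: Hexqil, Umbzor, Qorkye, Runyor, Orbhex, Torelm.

3

With Zinxan, Runyor is earned (B6).
With Xannor, Hexqil is earned (B9).
With Xannor and Hexqil, Qorkye is earned (B7).
Hexqil: reached.
Umbzor would need Torelm (B5), but Torelm is never earned.
Qorkye: reached.
Runyor: reached.
Orbhex would need Tamrho (B8), but Tamrho is never earned.
Torelm would need Xannor and Orbhex (B1), but Orbhex is never earned.
Reached: Hexqil, Qorkye, and Runyor — 3 of the 6.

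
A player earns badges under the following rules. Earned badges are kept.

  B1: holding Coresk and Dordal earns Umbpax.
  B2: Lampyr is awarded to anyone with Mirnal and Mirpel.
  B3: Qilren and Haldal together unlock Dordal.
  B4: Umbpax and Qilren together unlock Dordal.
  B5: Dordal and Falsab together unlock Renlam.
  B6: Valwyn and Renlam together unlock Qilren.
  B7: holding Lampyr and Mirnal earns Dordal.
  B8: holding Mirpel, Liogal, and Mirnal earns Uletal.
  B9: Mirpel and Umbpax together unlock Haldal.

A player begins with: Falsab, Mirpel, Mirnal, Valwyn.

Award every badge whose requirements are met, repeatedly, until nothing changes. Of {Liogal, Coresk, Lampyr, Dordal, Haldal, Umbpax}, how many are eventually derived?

With Mirnal and Mirpel, Lampyr is earned (B2).
With Lampyr and Mirnal, Dordal is earned (B7).
No rule produces Liogal, and it is not given.
No rule produces Coresk, and it is not given.
Lampyr: reached.
Dordal: reached.
Haldal would need Mirpel and Umbpax (B9), but Umbpax is never earned.
Umbpax would need Coresk and Dordal (B1), but Coresk is never earned.
Reached: Lampyr and Dordal — 2 of the 6.

2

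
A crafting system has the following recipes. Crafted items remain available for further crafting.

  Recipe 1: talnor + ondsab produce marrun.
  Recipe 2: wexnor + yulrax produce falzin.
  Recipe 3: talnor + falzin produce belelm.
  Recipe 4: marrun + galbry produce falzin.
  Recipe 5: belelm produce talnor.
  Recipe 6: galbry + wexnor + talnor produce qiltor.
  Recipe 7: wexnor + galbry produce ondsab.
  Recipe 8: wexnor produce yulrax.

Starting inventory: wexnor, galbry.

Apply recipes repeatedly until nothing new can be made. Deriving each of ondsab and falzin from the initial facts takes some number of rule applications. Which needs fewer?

ondsab: Using Recipe 7, wexnor and galbry make ondsab. [1 rule application]
falzin: Using Recipe 8, wexnor makes yulrax. Using Recipe 2, wexnor and yulrax make falzin. [2 rule applications]
ondsab needs fewer.

ondsab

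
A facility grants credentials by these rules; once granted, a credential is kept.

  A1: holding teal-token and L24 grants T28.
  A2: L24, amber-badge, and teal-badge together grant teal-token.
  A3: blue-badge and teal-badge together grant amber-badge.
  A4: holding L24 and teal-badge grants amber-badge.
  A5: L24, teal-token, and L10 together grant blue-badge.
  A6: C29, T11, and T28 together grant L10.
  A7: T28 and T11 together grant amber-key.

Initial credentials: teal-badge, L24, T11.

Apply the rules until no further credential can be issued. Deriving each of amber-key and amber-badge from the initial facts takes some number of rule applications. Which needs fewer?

amber-badge: Holding L24 and teal-badge grants amber-badge (A4). [1 rule application]
amber-key: Holding L24 and teal-badge grants amber-badge (A4). Holding L24, amber-badge, and teal-badge grants teal-token (A2). Holding teal-token and L24 grants T28 (A1). Holding T28 and T11 grants amber-key (A7). [4 rule applications]
amber-badge needs fewer.

amber-badge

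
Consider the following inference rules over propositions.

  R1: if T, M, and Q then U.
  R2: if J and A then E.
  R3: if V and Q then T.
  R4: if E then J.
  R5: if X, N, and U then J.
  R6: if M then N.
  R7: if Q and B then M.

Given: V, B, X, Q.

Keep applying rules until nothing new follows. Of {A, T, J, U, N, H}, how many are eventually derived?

From V and Q, R3 gives T.
From Q and B, R7 gives M.
T, M, and Q hold, so U follows (R1).
M holds, so N follows (R6).
From X, N, and U, R5 gives J.
No rule produces A, and it is not given.
T: reached.
J: reached.
U: reached.
N: reached.
No rule produces H, and it is not given.
Reached: T, J, U, and N — 4 of the 6.

4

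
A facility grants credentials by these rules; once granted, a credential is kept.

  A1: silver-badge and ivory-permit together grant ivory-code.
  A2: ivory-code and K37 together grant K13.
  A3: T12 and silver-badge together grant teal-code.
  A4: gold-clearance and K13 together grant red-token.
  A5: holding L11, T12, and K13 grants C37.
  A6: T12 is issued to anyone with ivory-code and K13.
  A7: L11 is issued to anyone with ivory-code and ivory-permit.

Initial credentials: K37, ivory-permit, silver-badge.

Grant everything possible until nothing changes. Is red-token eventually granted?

No

red-token would need gold-clearance and K13 (A4), but gold-clearance is never granted.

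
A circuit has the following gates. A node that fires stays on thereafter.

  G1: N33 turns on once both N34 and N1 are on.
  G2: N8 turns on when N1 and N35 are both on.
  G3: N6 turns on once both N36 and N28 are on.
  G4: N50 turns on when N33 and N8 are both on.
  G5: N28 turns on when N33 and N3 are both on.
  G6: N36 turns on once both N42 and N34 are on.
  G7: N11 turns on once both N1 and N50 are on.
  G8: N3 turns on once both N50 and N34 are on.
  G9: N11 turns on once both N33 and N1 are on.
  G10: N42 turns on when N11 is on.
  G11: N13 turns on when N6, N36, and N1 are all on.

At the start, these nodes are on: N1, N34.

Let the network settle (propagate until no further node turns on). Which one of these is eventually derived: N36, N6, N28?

G1: N34 and N1 on → N33 on.
N33 and N1 are on, so N11 turns on (G9).
G10: N11 on → N42 on.
N42 and N34 are on, so N36 turns on (G6).
N28 would need N33 and N3 (G5), but N3 never turns on. N6 would need N36 and N28 (G3), but N28 never turns on.

N36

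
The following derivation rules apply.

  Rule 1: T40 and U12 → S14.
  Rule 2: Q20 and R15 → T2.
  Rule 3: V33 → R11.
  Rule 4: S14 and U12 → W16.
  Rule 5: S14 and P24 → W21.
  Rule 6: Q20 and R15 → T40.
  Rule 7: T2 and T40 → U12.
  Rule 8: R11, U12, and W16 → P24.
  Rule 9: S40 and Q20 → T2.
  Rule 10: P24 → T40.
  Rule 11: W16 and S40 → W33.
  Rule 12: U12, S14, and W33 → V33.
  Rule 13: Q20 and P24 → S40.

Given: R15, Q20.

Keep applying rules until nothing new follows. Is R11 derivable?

No

R11 would need V33 (Rule 3), but V33 is never established.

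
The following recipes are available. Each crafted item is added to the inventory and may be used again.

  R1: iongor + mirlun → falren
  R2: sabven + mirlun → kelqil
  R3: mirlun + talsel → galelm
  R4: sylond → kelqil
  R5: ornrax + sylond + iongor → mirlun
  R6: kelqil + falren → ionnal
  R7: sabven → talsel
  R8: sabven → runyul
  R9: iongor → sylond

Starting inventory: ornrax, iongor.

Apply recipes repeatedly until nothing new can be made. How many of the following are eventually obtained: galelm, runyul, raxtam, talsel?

0

galelm would need mirlun and talsel (R3), but talsel is never obtained.
runyul would need sabven (R8), but sabven is never obtained.
No rule produces raxtam, and it is not given.
talsel would need sabven (R7), but sabven is never obtained.
None of the 4 are reached.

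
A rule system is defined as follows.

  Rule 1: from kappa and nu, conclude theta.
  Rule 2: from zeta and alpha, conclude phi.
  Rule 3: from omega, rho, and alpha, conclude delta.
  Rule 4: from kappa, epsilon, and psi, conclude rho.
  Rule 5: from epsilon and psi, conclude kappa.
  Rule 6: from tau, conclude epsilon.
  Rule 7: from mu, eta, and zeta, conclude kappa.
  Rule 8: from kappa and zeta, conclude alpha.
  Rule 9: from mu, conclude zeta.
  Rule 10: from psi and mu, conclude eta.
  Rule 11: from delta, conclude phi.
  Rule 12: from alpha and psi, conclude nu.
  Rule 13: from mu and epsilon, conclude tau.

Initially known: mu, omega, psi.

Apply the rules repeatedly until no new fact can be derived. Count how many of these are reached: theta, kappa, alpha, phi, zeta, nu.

6

mu holds, so zeta follows (Rule 9).
From psi and mu, Rule 10 gives eta.
From mu, eta, and zeta, Rule 7 gives kappa.
kappa and zeta hold, so alpha follows (Rule 8).
From zeta and alpha, Rule 2 gives phi.
alpha and psi hold, so nu follows (Rule 12).
kappa and nu hold, so theta follows (Rule 1).
theta: reached.
kappa: reached.
alpha: reached.
phi: reached.
zeta: reached.
nu: reached.
All 6 are reached.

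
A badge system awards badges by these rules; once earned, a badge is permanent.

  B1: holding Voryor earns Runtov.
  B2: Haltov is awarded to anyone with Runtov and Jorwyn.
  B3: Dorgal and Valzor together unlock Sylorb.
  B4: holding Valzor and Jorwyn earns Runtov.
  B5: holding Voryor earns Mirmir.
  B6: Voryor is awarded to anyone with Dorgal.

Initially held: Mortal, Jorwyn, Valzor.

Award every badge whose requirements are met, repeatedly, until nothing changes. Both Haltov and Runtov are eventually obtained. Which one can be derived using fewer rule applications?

Runtov

Runtov: With Valzor and Jorwyn, Runtov is earned (B4). [1 rule application]
Haltov: With Valzor and Jorwyn, Runtov is earned (B4). With Runtov and Jorwyn, Haltov is earned (B2). [2 rule applications]
Runtov needs fewer.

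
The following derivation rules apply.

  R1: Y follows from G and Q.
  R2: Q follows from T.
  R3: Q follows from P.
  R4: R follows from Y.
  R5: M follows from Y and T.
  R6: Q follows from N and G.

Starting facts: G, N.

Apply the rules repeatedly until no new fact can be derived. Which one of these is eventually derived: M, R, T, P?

R

From N and G, R6 gives Q.
G and Q hold, so Y follows (R1).
From Y, R4 gives R.
M would need Y and T (R5), but T is never established. No rule produces T, and it is not given. No rule produces P, and it is not given.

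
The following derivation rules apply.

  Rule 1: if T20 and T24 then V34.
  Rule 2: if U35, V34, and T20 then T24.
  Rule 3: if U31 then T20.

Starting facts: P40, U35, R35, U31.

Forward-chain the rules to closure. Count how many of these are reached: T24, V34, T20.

1

From U31, Rule 3 gives T20.
T24 would need U35, V34, and T20 (Rule 2), but V34 is never established.
V34 would need T20 and T24 (Rule 1), but T24 is never established.
T20: reached.
Reached: T20 — 1 of the 3.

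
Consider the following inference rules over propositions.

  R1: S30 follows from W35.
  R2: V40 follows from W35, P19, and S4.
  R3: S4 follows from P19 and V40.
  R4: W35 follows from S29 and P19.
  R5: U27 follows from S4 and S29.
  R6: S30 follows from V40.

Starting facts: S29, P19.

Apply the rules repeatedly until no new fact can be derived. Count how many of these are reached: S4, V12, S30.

1

S29 and P19 hold, so W35 follows (R4).
From W35, R1 gives S30.
S4 would need P19 and V40 (R3), but V40 is never established.
No rule produces V12, and it is not given.
S30: reached.
Reached: S30 — 1 of the 3.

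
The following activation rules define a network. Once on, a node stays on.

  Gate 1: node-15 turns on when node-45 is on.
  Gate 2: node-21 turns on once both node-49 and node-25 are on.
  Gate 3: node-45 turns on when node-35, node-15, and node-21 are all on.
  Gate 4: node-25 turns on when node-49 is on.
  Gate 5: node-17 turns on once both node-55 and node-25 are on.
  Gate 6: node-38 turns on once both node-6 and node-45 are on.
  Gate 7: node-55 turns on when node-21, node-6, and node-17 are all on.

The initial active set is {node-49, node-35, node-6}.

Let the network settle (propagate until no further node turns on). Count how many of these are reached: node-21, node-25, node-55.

2

Gate 4: node-49 on → node-25 on.
Gate 2: node-49 and node-25 on → node-21 on.
node-21: reached.
node-25: reached.
node-55 would need node-21, node-6, and node-17 (Gate 7), but node-17 never turns on.
Reached: node-21 and node-25 — 2 of the 3.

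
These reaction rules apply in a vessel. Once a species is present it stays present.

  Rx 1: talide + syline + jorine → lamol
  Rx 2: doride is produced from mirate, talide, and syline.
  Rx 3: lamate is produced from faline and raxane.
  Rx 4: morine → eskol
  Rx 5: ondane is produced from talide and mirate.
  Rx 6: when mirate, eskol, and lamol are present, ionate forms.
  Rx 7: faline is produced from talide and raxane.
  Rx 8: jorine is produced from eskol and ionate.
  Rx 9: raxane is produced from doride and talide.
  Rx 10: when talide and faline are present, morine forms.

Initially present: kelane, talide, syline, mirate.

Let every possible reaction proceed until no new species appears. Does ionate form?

No

ionate would need mirate, eskol, and lamol (Rx 6), but lamol never forms.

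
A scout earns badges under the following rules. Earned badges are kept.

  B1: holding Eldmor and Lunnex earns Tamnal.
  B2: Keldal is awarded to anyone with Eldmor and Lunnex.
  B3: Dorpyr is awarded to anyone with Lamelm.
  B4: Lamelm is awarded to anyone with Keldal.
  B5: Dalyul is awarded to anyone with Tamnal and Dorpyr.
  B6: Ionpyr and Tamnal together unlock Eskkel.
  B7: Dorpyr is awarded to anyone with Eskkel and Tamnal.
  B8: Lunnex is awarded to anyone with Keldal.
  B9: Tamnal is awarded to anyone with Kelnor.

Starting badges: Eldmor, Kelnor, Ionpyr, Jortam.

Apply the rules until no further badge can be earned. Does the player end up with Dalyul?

With Kelnor, Tamnal is earned (B9).
With Ionpyr and Tamnal, Eskkel is earned (B6).
With Eskkel and Tamnal, Dorpyr is earned (B7).
With Tamnal and Dorpyr, Dalyul is earned (B5).

Yes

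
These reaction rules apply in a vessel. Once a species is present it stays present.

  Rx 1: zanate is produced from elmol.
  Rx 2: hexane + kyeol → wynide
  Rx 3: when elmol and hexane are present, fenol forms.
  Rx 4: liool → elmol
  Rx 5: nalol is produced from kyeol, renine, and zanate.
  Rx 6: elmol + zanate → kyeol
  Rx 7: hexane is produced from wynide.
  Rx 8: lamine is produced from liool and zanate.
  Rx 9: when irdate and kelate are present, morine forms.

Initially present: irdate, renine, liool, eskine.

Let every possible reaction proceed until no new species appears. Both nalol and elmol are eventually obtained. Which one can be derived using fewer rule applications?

elmol: liool present → elmol forms (Rx 4). [1 rule application]
nalol: liool present → elmol forms (Rx 4). elmol present → zanate forms (Rx 1). elmol and zanate present → kyeol forms (Rx 6). kyeol, renine, and zanate present → nalol forms (Rx 5). [4 rule applications]
elmol needs fewer.

elmol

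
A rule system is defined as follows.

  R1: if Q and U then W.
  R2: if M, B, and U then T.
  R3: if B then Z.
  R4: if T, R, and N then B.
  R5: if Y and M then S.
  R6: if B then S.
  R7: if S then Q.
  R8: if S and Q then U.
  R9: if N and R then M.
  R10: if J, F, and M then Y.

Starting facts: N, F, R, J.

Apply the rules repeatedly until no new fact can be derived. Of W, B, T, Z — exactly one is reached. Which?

From N and R, R9 gives M.
From J, F, and M, R10 gives Y.
Y and M hold, so S follows (R5).
S holds, so Q follows (R7).
S and Q hold, so U follows (R8).
From Q and U, R1 gives W.
T would need M, B, and U (R2), but B is never established. Z would need B (R3), but B is never established. B would need T, R, and N (R4), but T is never established.

W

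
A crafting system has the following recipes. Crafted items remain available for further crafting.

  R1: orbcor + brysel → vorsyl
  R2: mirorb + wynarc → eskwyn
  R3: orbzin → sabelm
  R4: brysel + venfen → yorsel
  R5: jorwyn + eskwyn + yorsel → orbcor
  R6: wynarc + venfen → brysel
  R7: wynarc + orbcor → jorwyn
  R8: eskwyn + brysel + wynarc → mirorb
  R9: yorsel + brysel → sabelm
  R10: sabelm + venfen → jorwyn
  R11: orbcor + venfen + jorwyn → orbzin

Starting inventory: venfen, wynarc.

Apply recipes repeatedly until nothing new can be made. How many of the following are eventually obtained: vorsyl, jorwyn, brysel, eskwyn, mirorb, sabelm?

wynarc + venfen → brysel (R6).
brysel + venfen → yorsel (R4).
yorsel + brysel → sabelm (R9).
Using R10, sabelm and venfen make jorwyn.
vorsyl would need orbcor and brysel (R1), but orbcor is never obtained.
jorwyn: reached.
brysel: reached.
eskwyn would need mirorb and wynarc (R2), but mirorb is never obtained.
mirorb would need eskwyn, brysel, and wynarc (R8), but eskwyn is never obtained.
sabelm: reached.
Reached: jorwyn, brysel, and sabelm — 3 of the 6.

3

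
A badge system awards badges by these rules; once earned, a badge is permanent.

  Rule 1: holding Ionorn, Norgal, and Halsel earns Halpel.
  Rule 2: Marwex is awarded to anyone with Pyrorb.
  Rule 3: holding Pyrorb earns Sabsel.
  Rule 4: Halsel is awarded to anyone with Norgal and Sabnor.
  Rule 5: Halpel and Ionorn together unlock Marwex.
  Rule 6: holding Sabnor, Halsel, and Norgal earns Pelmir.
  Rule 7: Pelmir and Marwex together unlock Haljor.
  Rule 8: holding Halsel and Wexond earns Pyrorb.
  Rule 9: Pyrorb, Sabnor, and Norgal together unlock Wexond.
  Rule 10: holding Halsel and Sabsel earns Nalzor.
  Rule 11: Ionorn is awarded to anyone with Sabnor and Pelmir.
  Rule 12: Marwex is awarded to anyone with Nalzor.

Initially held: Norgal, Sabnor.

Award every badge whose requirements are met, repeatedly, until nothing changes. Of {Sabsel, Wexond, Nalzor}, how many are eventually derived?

Sabsel would need Pyrorb (Rule 3), but Pyrorb is never earned.
Wexond would need Pyrorb, Sabnor, and Norgal (Rule 9), but Pyrorb is never earned.
Nalzor would need Halsel and Sabsel (Rule 10), but Sabsel is never earned.
None of the 3 are reached.

0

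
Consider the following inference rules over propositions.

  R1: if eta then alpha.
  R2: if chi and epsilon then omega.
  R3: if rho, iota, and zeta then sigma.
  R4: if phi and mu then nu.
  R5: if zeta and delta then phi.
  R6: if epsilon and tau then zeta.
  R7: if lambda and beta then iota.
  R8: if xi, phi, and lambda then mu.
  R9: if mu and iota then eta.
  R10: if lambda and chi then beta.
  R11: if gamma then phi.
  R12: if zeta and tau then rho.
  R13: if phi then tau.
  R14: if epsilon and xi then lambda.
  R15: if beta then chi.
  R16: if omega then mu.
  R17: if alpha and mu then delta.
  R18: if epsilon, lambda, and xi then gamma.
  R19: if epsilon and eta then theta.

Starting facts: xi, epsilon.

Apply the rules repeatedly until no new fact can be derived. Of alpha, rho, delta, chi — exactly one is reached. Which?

rho

From epsilon and xi, R14 gives lambda.
epsilon, lambda, and xi hold, so gamma follows (R18).
gamma holds, so phi follows (R11).
phi holds, so tau follows (R13).
epsilon and tau hold, so zeta follows (R6).
zeta and tau hold, so rho follows (R12).
chi would need beta (R15), but beta is never established. alpha would need eta (R1), but eta is never established. delta would need alpha and mu (R17), but alpha is never established.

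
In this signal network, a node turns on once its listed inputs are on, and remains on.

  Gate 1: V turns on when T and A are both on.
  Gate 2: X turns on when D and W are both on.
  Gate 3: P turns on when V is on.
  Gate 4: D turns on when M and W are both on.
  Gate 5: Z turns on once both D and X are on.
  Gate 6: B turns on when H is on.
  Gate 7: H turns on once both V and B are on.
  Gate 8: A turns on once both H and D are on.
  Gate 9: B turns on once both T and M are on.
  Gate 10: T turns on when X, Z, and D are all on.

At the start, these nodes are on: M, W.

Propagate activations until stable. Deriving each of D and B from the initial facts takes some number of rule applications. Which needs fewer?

D: Gate 4: M and W on → D on. [1 rule application]
B: Gate 4: M and W on → D on. Gate 2: D and W on → X on. Gate 5: D and X on → Z on. X, Z, and D are on, so T turns on (Gate 10). Gate 9: T and M on → B on. [5 rule applications]
D needs fewer.

D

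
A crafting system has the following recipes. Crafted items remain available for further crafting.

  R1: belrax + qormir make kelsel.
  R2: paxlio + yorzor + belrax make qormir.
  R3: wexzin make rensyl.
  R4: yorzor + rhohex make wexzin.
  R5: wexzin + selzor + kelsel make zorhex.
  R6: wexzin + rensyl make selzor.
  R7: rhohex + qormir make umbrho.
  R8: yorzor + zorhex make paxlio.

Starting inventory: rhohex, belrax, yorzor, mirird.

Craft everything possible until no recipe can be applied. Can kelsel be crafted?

kelsel would need belrax and qormir (R1), but qormir is never obtained.

No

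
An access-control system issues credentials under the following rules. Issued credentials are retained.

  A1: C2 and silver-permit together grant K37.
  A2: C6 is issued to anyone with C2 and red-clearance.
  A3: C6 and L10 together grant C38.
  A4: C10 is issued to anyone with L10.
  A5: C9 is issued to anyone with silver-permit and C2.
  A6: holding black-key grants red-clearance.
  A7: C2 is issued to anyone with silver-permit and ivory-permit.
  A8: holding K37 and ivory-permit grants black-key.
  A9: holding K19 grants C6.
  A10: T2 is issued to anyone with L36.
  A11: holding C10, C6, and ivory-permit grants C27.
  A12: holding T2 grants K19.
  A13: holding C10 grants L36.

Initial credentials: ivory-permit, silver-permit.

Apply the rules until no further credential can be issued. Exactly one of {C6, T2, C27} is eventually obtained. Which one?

Holding silver-permit and ivory-permit grants C2 (A7).
Holding C2 and silver-permit grants K37 (A1).
Holding K37 and ivory-permit grants black-key (A8).
Holding black-key grants red-clearance (A6).
Holding C2 and red-clearance grants C6 (A2).
T2 would need L36 (A10), but L36 is never granted. C27 would need C10, C6, and ivory-permit (A11), but C10 is never granted.

C6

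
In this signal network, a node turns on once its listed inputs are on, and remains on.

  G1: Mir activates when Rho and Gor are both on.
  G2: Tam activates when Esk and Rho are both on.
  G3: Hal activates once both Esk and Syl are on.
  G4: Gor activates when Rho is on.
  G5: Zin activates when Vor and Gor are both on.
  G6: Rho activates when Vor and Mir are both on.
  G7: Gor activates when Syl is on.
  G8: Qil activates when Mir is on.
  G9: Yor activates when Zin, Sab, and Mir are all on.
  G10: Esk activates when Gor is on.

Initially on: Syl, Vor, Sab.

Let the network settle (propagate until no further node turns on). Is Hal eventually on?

G7: Syl on → Gor on.
Gor is on, so Esk activates (G10).
G3: Esk and Syl on → Hal on.

Yes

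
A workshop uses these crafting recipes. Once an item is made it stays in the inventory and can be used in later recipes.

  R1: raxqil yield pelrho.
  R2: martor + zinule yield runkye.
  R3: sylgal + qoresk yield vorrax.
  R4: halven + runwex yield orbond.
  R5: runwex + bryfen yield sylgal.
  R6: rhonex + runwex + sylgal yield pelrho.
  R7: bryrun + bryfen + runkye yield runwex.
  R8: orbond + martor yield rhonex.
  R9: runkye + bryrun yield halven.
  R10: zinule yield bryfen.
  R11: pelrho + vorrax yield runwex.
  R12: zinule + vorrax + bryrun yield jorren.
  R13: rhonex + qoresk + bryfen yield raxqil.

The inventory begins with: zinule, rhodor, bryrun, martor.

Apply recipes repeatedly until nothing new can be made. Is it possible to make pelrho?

Yes

Using R2, martor and zinule make runkye.
zinule → bryfen (R10).
Using R9, runkye and bryrun make halven.
Using R7, bryrun, bryfen, and runkye make runwex.
halven + runwex → orbond (R4).
Using R5, runwex and bryfen make sylgal.
Using R8, orbond and martor make rhonex.
Using R6, rhonex, runwex, and sylgal make pelrho.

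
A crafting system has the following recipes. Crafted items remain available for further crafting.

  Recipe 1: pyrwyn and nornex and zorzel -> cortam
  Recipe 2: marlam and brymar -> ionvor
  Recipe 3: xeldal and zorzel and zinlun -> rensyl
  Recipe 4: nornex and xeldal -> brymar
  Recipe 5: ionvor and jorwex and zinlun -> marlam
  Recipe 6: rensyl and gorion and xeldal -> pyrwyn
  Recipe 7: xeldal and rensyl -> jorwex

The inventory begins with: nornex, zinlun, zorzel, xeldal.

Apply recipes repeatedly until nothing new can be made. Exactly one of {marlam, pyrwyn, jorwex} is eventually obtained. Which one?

Using Recipe 3, xeldal, zorzel, and zinlun make rensyl.
Using Recipe 7, xeldal and rensyl make jorwex.
marlam would need ionvor, jorwex, and zinlun (Recipe 5), but ionvor is never obtained. pyrwyn would need rensyl, gorion, and xeldal (Recipe 6), but gorion is never obtained.

jorwex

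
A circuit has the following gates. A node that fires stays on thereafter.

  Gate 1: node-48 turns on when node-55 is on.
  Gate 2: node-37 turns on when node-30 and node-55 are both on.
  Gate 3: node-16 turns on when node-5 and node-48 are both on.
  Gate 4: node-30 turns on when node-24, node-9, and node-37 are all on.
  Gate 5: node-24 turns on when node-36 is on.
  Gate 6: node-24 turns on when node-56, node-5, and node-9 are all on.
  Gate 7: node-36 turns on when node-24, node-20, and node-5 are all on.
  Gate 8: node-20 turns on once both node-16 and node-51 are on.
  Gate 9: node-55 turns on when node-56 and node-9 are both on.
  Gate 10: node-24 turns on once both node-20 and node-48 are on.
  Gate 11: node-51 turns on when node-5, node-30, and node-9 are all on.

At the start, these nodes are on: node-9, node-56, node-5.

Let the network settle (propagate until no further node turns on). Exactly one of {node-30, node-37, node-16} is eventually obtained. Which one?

node-56 and node-9 are on, so node-55 turns on (Gate 9).
node-55 is on, so node-48 turns on (Gate 1).
node-5 and node-48 are on, so node-16 turns on (Gate 3).
node-37 would need node-30 and node-55 (Gate 2), but node-30 never turns on. node-30 would need node-24, node-9, and node-37 (Gate 4), but node-37 never turns on.

node-16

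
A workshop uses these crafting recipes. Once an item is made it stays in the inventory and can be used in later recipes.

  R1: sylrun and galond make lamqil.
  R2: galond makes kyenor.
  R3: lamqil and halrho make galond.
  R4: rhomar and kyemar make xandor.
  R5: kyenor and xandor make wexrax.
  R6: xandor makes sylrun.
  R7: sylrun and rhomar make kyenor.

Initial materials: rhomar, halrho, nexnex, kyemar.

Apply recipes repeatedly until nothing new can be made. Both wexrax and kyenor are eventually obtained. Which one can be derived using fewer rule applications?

kyenor: rhomar and kyemar → xandor (R4). xandor → sylrun (R6). sylrun and rhomar → kyenor (R7). [3 rule applications]
wexrax: Using R4, rhomar and kyemar make xandor. xandor → sylrun (R6). Using R7, sylrun and rhomar make kyenor. Using R5, kyenor and xandor make wexrax. [4 rule applications]
kyenor needs fewer.

kyenor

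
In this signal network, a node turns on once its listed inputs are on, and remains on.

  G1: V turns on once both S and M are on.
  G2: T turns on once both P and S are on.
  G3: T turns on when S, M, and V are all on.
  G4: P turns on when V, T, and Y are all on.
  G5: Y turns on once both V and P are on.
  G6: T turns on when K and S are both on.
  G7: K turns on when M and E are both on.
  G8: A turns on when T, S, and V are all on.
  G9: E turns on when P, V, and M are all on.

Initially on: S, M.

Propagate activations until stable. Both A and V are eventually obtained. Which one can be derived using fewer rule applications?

V: G1: S and M on → V on. [1 rule application]
A: S and M are on, so V turns on (G1). G3: S, M, and V on → T on. G8: T, S, and V on → A on. [3 rule applications]
V needs fewer.

V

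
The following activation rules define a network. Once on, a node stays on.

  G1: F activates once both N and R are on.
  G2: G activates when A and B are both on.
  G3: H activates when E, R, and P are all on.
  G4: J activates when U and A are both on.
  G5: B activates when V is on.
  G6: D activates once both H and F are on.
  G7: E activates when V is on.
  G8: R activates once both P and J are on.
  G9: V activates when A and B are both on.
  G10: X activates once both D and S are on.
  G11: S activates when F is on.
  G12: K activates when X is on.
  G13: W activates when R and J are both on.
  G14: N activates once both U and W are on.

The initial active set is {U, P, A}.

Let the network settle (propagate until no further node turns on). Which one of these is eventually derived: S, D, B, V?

S

G4: U and A on → J on.
P and J are on, so R activates (G8).
R and J are on, so W activates (G13).
G14: U and W on → N on.
G1: N and R on → F on.
G11: F on → S on.
V would need A and B (G9), but B never turns on. D would need H and F (G6), but H never turns on. B would need V (G5), but V never turns on.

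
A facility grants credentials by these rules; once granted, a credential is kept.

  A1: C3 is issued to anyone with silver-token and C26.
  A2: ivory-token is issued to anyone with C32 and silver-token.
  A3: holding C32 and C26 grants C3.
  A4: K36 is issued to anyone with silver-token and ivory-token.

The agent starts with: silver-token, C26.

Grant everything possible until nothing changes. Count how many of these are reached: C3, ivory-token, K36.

Holding silver-token and C26 grants C3 (A1).
C3: reached.
ivory-token would need C32 and silver-token (A2), but C32 is never granted.
K36 would need silver-token and ivory-token (A4), but ivory-token is never granted.
Reached: C3 — 1 of the 3.

1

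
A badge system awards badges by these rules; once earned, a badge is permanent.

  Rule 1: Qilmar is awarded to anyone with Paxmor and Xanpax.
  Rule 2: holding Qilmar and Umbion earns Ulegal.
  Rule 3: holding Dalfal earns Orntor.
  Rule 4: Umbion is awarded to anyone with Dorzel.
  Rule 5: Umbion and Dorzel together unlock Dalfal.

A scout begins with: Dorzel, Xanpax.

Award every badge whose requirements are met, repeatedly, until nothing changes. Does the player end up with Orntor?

With Dorzel, Umbion is earned (Rule 4).
With Umbion and Dorzel, Dalfal is earned (Rule 5).
With Dalfal, Orntor is earned (Rule 3).

Yes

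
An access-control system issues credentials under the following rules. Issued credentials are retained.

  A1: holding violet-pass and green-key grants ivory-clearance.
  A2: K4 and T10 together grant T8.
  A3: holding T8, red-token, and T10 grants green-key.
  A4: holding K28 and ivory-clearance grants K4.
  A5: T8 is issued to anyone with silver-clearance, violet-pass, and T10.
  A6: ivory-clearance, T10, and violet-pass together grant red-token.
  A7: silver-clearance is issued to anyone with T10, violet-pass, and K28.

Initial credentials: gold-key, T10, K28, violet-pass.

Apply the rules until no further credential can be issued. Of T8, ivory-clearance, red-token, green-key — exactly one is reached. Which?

Holding T10, violet-pass, and K28 grants silver-clearance (A7).
Holding silver-clearance, violet-pass, and T10 grants T8 (A5).
ivory-clearance would need violet-pass and green-key (A1), but green-key is never granted. red-token would need ivory-clearance, T10, and violet-pass (A6), but ivory-clearance is never granted. green-key would need T8, red-token, and T10 (A3), but red-token is never granted.

T8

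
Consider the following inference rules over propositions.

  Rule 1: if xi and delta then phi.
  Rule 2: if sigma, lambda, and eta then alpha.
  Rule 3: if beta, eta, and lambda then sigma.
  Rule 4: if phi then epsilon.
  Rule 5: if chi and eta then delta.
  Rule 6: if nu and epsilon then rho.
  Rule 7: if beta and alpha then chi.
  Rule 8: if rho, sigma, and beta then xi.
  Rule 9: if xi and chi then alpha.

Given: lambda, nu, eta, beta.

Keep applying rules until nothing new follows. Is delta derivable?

From beta, eta, and lambda, Rule 3 gives sigma.
sigma, lambda, and eta hold, so alpha follows (Rule 2).
From beta and alpha, Rule 7 gives chi.
chi and eta hold, so delta follows (Rule 5).

Yes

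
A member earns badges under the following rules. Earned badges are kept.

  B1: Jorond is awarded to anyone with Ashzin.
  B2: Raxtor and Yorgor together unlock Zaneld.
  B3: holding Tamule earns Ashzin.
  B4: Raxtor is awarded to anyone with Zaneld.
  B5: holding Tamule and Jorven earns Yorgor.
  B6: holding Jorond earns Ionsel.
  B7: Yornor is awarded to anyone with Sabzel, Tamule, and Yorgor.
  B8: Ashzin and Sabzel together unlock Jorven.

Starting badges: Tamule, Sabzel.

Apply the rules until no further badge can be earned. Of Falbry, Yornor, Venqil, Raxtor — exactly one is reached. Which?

With Tamule, Ashzin is earned (B3).
With Ashzin and Sabzel, Jorven is earned (B8).
With Tamule and Jorven, Yorgor is earned (B5).
With Sabzel, Tamule, and Yorgor, Yornor is earned (B7).
No rule produces Venqil, and it is not given. No rule produces Falbry, and it is not given. Raxtor would need Zaneld (B4), but Zaneld is never earned.

Yornor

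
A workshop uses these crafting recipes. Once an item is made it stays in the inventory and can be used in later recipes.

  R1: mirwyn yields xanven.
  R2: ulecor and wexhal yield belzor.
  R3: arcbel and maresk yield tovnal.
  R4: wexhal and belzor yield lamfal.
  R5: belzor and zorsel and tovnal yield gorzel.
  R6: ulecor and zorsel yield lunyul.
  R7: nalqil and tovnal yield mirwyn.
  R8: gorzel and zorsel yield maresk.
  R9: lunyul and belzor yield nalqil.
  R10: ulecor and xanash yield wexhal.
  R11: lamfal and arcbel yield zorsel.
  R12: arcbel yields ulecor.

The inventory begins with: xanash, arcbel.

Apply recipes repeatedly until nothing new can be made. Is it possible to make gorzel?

gorzel would need belzor, zorsel, and tovnal (R5), but tovnal is never obtained.

No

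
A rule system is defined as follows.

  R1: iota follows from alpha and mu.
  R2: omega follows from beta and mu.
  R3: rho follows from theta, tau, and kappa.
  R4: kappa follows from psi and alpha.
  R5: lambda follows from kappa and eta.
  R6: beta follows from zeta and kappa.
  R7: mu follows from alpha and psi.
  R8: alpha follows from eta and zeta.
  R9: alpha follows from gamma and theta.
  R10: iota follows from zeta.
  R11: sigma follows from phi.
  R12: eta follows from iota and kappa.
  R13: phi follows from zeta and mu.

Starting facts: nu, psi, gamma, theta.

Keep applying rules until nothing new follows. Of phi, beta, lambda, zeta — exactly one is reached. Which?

lambda

From gamma and theta, R9 gives alpha.
From alpha and psi, R7 gives mu.
From psi and alpha, R4 gives kappa.
alpha and mu hold, so iota follows (R1).
iota and kappa hold, so eta follows (R12).
kappa and eta hold, so lambda follows (R5).
beta would need zeta and kappa (R6), but zeta is never established. phi would need zeta and mu (R13), but zeta is never established. No rule produces zeta, and it is not given.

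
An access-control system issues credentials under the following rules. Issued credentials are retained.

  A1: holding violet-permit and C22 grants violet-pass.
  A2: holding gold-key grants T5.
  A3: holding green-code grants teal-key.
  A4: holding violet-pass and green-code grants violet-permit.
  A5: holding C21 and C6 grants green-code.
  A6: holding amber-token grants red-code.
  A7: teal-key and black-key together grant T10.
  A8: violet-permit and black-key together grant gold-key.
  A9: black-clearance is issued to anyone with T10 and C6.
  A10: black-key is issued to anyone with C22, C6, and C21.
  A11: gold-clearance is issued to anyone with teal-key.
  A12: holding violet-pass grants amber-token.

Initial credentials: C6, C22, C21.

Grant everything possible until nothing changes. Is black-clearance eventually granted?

Yes

Holding C22, C6, and C21 grants black-key (A10).
Holding C21 and C6 grants green-code (A5).
Holding green-code grants teal-key (A3).
Holding teal-key and black-key grants T10 (A7).
Holding T10 and C6 grants black-clearance (A9).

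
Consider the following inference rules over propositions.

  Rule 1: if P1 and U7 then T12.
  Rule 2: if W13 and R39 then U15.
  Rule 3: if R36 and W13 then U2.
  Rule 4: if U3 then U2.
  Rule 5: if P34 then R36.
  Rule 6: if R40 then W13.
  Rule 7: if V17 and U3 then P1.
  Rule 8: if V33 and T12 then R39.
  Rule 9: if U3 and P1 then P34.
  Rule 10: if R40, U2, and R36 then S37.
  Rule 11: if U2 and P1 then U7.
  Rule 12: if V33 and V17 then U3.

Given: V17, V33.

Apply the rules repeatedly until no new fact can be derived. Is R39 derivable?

Yes

V33 and V17 hold, so U3 follows (Rule 12).
From U3, Rule 4 gives U2.
From V17 and U3, Rule 7 gives P1.
From U2 and P1, Rule 11 gives U7.
P1 and U7 hold, so T12 follows (Rule 1).
From V33 and T12, Rule 8 gives R39.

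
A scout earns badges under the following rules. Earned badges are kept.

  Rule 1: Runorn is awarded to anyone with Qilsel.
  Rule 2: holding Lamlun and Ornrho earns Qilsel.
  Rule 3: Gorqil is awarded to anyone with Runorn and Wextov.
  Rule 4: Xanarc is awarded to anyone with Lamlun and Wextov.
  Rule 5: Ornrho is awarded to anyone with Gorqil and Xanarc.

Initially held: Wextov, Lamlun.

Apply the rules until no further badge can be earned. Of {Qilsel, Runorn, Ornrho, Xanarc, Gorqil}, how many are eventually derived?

With Lamlun and Wextov, Xanarc is earned (Rule 4).
Qilsel would need Lamlun and Ornrho (Rule 2), but Ornrho is never earned.
Runorn would need Qilsel (Rule 1), but Qilsel is never earned.
Ornrho would need Gorqil and Xanarc (Rule 5), but Gorqil is never earned.
Xanarc: reached.
Gorqil would need Runorn and Wextov (Rule 3), but Runorn is never earned.
Reached: Xanarc — 1 of the 5.

1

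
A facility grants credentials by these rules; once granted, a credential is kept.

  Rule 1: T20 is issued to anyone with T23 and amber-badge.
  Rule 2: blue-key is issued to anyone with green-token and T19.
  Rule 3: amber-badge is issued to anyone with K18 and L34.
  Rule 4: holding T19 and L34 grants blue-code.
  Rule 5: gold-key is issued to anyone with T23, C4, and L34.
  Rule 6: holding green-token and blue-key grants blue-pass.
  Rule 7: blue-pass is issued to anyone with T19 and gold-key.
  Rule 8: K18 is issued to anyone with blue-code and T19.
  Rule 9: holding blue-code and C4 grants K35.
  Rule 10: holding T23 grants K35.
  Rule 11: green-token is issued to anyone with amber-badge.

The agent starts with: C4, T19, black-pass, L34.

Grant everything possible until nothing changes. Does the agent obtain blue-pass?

Yes

Holding T19 and L34 grants blue-code (Rule 4).
Holding blue-code and T19 grants K18 (Rule 8).
Holding K18 and L34 grants amber-badge (Rule 3).
Holding amber-badge grants green-token (Rule 11).
Holding green-token and T19 grants blue-key (Rule 2).
Holding green-token and blue-key grants blue-pass (Rule 6).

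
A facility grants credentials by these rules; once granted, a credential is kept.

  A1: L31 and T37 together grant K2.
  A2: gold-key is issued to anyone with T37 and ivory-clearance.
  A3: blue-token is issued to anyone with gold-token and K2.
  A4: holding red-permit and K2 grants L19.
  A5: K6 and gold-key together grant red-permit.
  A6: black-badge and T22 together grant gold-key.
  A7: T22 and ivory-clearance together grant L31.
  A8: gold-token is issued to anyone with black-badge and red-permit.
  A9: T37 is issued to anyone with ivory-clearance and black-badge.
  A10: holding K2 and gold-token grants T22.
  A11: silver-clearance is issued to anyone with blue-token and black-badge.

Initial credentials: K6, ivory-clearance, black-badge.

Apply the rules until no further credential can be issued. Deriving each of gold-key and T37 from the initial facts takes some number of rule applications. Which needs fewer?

T37

T37: Holding ivory-clearance and black-badge grants T37 (A9). [1 rule application]
gold-key: Holding ivory-clearance and black-badge grants T37 (A9). Holding T37 and ivory-clearance grants gold-key (A2). [2 rule applications]
T37 needs fewer.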